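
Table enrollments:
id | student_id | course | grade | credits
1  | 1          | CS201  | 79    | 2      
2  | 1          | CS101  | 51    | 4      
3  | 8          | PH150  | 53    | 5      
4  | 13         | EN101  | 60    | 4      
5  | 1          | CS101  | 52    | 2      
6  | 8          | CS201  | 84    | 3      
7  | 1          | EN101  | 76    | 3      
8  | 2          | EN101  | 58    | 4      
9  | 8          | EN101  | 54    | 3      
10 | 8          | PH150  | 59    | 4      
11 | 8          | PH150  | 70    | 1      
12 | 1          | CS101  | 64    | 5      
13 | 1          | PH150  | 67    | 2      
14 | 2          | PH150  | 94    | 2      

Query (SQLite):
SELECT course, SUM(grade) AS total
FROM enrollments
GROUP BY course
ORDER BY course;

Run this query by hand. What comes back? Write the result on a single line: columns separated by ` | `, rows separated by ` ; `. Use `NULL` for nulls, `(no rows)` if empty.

Partition enrollments by course; compute SUM(grade) within each group.
  CS101: ids {2, 5, 12} → SUM(grade)=167
  CS201: ids {1, 6} → SUM(grade)=163
  EN101: ids {4, 7, 8, 9} → SUM(grade)=248
  PH150: ids {3, 10, 11, 13, 14} → SUM(grade)=343

CS101 | 167 ; CS201 | 163 ; EN101 | 248 ; PH150 | 343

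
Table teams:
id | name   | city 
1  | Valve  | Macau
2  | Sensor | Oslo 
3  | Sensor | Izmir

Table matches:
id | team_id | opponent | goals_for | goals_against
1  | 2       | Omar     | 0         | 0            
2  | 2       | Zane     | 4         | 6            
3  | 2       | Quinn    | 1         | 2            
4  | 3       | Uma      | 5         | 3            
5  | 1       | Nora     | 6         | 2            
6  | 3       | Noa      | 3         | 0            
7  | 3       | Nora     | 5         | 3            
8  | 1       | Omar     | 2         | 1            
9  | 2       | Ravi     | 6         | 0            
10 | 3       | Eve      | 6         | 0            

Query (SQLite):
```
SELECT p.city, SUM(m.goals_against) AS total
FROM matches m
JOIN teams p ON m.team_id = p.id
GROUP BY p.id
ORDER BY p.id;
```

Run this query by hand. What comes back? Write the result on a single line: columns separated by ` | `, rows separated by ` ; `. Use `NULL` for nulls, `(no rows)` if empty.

Macau | 3 ; Oslo | 8 ; Izmir | 6

Join each matches row to its teams via team_id.
Group joined rows by teams.id; compute SUM(m.goals_against) per group.
  1: ids {5, 8} → SUM(m.goals_against)=3
  2: ids {1, 2, 3, 9} → SUM(m.goals_against)=8
  3: ids {4, 6, 7, 10} → SUM(m.goals_against)=6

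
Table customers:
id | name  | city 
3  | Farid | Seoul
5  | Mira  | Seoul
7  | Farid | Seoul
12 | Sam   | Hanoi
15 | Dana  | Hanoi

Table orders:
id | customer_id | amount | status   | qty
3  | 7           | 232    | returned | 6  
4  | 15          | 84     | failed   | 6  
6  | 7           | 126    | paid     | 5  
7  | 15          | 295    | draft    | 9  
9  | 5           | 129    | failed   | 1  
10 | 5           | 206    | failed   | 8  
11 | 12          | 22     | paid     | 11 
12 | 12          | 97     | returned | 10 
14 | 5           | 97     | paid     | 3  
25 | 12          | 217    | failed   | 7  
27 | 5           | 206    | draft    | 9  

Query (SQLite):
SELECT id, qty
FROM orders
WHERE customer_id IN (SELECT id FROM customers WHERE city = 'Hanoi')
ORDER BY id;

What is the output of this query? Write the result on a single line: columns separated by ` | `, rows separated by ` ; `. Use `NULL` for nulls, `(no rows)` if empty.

Inner query: customers.id where city = 'Hanoi'.
Outer: keep orders rows whose customer_id is in that set.
Inner query → {12, 15}

4 | 6 ; 7 | 9 ; 11 | 11 ; 12 | 10 ; 25 | 7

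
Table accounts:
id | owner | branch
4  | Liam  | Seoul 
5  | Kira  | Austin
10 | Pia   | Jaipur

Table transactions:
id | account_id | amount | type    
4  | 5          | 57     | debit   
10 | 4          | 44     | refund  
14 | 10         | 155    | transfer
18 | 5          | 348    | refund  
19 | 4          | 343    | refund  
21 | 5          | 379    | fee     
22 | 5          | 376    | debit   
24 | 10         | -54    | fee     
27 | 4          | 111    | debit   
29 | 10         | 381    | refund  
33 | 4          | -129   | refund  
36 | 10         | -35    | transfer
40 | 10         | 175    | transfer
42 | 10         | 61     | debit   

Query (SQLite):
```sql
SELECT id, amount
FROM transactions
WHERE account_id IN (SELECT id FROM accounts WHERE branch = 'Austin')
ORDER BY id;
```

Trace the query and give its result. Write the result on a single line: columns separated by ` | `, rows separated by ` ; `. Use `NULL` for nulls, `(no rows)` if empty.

Inner query: accounts.id where branch = 'Austin'.
Outer: keep transactions rows whose account_id is in that set.
Inner query → {5}

4 | 57 ; 18 | 348 ; 21 | 379 ; 22 | 376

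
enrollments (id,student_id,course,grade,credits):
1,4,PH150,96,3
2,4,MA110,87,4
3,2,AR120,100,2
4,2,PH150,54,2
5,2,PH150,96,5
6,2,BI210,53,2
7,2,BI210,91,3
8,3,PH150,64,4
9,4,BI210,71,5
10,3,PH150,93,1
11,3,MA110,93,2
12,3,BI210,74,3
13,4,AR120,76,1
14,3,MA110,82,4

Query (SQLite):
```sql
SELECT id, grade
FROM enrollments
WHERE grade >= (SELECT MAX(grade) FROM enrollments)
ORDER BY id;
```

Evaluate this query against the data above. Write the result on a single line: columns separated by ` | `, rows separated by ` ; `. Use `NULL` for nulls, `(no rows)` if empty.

3 | 100

Scalar subquery: MAX(grade) over all enrollments rows = 100.
Keep rows where grade >= that value.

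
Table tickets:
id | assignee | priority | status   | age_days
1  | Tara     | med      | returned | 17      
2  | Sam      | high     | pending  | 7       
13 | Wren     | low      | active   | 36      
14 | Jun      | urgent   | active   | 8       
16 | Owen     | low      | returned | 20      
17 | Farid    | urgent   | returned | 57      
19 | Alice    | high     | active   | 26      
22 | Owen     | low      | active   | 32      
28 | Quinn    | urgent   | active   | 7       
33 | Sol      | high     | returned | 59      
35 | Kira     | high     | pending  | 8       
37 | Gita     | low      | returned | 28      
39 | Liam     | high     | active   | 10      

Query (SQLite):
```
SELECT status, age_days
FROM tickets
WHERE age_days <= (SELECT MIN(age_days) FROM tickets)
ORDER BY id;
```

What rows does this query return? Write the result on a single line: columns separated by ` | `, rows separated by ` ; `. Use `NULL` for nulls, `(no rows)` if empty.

pending | 7 ; active | 7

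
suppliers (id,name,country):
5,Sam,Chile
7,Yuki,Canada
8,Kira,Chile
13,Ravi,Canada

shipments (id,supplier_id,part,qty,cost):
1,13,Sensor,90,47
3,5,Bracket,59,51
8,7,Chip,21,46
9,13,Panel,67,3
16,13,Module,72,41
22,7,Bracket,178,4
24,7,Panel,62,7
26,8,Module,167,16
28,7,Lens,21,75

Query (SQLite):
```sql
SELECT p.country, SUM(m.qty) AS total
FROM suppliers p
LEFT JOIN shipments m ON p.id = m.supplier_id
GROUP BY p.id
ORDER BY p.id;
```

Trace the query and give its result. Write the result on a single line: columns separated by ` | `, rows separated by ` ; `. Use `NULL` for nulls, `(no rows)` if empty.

LEFT JOIN keeps every suppliers row; unmatched ones get NULL for shipments columns.
Group by suppliers.id and compute SUM(m.qty). SUM over an all-NULL group is NULL.
  5: ids {3} → SUM(m.qty)=59
  7: ids {8, 22, 24, 28} → SUM(m.qty)=282
  8: ids {26} → SUM(m.qty)=167
  13: ids {1, 9, 16} → SUM(m.qty)=229

Chile | 59 ; Canada | 282 ; Chile | 167 ; Canada | 229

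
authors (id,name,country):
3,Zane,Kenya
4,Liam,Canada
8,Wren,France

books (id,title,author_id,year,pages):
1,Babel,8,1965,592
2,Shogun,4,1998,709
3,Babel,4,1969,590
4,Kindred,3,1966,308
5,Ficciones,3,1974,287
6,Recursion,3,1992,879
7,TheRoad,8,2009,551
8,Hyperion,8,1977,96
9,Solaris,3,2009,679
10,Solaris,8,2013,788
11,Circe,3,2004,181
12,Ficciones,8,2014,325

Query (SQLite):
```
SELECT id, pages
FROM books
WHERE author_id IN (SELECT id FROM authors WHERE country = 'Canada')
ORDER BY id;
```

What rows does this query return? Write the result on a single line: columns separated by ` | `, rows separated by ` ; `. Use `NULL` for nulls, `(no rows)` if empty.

Inner query: authors.id where country = 'Canada'.
Outer: keep books rows whose author_id is in that set.
Inner query → {4}

2 | 709 ; 3 | 590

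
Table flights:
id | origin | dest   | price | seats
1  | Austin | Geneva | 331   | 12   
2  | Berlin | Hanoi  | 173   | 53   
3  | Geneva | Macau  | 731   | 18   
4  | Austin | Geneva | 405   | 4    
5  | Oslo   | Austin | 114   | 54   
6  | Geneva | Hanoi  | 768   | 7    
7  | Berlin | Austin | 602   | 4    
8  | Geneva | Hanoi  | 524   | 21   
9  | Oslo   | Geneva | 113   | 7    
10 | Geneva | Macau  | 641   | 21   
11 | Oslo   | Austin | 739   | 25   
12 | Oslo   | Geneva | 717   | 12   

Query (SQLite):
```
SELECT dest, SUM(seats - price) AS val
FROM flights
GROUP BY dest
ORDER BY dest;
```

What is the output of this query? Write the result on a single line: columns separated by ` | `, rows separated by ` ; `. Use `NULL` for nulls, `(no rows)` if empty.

Austin | -1372 ; Geneva | -1531 ; Hanoi | -1384 ; Macau | -1333

For each row compute seats - price.
Group by dest; take SUM of the expression per group.
  Austin: ids {5, 7, 11} → SUM(seats - price)=-1372
  Geneva: ids {1, 4, 9, 12} → SUM(seats - price)=-1531
  Hanoi: ids {2, 6, 8} → SUM(seats - price)=-1384
  Macau: ids {3, 10} → SUM(seats - price)=-1333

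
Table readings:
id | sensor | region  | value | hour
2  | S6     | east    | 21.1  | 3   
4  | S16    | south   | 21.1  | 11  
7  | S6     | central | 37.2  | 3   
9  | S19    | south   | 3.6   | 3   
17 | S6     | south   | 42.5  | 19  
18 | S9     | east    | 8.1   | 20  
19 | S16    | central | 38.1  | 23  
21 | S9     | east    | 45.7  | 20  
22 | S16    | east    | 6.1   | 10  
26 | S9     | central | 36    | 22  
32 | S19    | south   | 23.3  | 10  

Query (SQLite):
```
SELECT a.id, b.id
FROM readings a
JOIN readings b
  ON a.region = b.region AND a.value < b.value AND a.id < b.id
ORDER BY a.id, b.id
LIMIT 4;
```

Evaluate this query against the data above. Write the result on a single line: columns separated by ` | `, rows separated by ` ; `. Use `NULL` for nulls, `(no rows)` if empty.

Pairs (a,b) with same region, a.value < b.value, a.id < b.id.
region groups: central:{7,19,26} east:{2,18,21,22} south:{4,9,17,32}
Ordered by (a.id, b.id); first 4.

2 | 21 ; 4 | 17 ; 4 | 32 ; 7 | 19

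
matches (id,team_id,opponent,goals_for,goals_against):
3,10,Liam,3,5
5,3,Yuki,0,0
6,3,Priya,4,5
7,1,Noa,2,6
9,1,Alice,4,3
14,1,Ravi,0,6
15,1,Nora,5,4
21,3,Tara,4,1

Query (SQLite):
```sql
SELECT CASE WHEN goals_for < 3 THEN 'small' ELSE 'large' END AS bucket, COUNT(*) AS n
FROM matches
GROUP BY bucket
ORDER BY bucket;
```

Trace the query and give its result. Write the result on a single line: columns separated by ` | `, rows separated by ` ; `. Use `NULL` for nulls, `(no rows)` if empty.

Bucket rows by goals_for < 3 → 'small' else 'large'; count each bucket.

large | 5 ; small | 3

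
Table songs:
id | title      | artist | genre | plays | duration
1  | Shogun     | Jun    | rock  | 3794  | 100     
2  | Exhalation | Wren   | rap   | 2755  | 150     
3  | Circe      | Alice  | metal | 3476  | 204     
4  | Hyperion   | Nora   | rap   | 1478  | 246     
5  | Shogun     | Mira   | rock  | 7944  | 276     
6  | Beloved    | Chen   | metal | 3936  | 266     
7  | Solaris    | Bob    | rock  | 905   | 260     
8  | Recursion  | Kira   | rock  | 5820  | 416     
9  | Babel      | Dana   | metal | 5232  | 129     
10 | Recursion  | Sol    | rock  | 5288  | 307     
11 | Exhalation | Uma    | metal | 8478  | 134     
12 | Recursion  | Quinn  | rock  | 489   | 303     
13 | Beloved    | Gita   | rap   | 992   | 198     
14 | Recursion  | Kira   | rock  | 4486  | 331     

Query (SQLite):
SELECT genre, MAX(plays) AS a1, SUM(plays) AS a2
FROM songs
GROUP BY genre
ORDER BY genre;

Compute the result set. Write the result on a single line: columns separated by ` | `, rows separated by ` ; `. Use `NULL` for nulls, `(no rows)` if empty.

metal | 8478 | 21122 ; rap | 2755 | 5225 ; rock | 7944 | 28726

Group songs by genre.
Per group compute: MAX(plays), SUM(plays).
  metal: ids {3, 6, 9, 11} → MAX(plays)=8478, SUM(plays)=21122
  rap: ids {2, 4, 13} → MAX(plays)=2755, SUM(plays)=5225
  rock: ids {1, 5, 7, 8, 10, 12, 14} → MAX(plays)=7944, SUM(plays)=28726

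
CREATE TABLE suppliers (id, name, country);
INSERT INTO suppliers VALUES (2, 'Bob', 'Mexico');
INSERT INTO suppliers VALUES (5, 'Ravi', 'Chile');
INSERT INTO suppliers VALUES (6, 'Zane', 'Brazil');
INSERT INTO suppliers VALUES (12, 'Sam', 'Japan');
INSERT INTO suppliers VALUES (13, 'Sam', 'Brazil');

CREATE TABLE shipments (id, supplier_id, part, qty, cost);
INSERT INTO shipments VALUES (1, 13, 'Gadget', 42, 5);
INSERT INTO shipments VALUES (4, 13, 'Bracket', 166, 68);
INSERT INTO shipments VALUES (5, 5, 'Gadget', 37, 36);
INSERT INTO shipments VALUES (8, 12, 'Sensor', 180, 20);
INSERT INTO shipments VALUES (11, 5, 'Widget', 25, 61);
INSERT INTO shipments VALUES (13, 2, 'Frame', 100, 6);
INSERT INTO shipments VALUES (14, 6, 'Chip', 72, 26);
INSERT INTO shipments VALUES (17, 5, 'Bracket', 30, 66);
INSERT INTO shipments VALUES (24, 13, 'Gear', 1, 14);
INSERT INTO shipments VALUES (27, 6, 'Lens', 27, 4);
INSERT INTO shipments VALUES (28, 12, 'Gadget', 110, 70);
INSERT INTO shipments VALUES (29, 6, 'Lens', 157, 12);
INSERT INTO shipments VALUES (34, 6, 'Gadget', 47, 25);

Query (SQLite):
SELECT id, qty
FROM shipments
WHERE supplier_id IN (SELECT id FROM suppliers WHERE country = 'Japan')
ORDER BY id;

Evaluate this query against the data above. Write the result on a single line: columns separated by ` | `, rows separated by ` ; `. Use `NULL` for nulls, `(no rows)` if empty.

8 | 180 ; 28 | 110

Inner query: suppliers.id where country = 'Japan'.
Outer: keep shipments rows whose supplier_id is in that set.
Inner query → {12}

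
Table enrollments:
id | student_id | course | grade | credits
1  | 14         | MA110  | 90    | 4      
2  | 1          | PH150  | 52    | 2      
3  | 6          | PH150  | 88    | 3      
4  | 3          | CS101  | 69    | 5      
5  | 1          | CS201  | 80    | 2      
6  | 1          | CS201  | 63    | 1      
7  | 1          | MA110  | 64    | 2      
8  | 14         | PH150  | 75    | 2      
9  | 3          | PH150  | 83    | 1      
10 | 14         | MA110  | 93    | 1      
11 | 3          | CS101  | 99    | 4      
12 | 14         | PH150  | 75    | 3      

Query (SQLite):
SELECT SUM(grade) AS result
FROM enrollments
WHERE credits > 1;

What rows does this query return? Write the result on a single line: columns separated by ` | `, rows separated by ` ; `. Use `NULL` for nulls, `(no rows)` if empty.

Rows where credits > 1 → grade values: [90, 52, 88, 69, 80, 64, 75, 99, 75].
SUM of non-NULL values = 692.

692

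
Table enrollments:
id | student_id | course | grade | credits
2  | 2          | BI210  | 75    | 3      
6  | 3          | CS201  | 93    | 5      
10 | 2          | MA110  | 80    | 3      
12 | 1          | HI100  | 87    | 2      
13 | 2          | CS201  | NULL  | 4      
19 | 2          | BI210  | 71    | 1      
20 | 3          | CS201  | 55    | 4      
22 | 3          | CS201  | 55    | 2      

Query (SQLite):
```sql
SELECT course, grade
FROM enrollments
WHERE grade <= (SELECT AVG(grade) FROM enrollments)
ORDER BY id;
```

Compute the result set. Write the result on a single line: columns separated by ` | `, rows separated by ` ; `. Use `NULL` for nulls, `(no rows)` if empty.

BI210 | 71 ; CS201 | 55 ; CS201 | 55

Scalar subquery: AVG(grade) over all enrollments rows = 73.714286 (≈; comparison uses full precision).
Keep rows where grade <= that value.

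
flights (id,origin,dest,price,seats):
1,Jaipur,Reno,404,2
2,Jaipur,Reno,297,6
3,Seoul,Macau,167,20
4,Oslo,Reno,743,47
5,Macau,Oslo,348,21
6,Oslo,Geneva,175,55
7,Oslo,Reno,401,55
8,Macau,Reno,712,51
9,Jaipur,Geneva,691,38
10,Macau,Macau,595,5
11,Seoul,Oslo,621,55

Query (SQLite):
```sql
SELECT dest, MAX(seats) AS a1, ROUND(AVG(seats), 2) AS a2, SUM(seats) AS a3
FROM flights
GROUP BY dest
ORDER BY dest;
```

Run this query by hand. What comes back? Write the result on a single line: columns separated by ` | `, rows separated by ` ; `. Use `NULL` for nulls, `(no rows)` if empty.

Geneva | 55 | 46.5 | 93 ; Macau | 20 | 12.5 | 25 ; Oslo | 55 | 38 | 76 ; Reno | 55 | 32.2 | 161

Group flights by dest.
Per group compute: MAX(seats), ROUND(AVG(seats), 2), SUM(seats).
  Geneva: ids {6, 9} → MAX(seats)=55, ROUND(AVG(seats), 2)=46.5, SUM(seats)=93
  Macau: ids {3, 10} → MAX(seats)=20, ROUND(AVG(seats), 2)=12.5, SUM(seats)=25
  Oslo: ids {5, 11} → MAX(seats)=55, ROUND(AVG(seats), 2)=38, SUM(seats)=76
  Reno: ids {1, 2, 4, 7, 8} → MAX(seats)=55, ROUND(AVG(seats), 2)=32.2, SUM(seats)=161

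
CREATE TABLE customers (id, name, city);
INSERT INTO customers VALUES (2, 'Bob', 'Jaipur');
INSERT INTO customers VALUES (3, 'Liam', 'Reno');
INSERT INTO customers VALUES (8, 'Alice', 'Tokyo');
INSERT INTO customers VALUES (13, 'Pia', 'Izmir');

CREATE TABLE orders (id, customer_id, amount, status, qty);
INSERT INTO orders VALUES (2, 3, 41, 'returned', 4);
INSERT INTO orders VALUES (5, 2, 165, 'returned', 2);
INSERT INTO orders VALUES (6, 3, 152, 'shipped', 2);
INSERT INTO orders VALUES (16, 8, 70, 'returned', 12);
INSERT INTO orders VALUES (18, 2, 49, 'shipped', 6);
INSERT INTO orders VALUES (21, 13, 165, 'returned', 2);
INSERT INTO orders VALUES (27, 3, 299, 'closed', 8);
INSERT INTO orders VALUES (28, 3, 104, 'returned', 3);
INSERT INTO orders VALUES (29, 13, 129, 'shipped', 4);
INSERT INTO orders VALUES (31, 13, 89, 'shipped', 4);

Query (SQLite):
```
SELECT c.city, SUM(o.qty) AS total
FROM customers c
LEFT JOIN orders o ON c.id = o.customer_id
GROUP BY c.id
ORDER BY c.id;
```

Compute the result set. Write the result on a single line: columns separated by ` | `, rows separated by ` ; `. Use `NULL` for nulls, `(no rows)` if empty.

Jaipur | 8 ; Reno | 17 ; Tokyo | 12 ; Izmir | 10

LEFT JOIN keeps every customers row; unmatched ones get NULL for orders columns.
Group by customers.id and compute SUM(o.qty). SUM over an all-NULL group is NULL.
  2: ids {5, 18} → SUM(o.qty)=8
  3: ids {2, 6, 27, 28} → SUM(o.qty)=17
  8: ids {16} → SUM(o.qty)=12
  13: ids {21, 29, 31} → SUM(o.qty)=10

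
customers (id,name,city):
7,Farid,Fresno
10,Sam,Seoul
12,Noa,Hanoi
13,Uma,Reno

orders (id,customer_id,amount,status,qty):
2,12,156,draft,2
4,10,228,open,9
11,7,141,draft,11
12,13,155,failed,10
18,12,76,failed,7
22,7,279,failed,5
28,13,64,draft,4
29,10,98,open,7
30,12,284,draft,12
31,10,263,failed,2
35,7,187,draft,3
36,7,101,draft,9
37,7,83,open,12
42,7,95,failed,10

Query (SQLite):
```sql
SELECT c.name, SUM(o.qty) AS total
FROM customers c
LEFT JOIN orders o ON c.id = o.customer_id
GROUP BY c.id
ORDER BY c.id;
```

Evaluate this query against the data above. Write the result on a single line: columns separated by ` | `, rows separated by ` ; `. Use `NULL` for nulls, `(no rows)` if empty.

Farid | 50 ; Sam | 18 ; Noa | 21 ; Uma | 14

LEFT JOIN keeps every customers row; unmatched ones get NULL for orders columns.
Group by customers.id and compute SUM(o.qty). SUM over an all-NULL group is NULL.
  7: ids {11, 22, 35, 36, 37, 42} → SUM(o.qty)=50
  10: ids {4, 29, 31} → SUM(o.qty)=18
  12: ids {2, 18, 30} → SUM(o.qty)=21
  13: ids {12, 28} → SUM(o.qty)=14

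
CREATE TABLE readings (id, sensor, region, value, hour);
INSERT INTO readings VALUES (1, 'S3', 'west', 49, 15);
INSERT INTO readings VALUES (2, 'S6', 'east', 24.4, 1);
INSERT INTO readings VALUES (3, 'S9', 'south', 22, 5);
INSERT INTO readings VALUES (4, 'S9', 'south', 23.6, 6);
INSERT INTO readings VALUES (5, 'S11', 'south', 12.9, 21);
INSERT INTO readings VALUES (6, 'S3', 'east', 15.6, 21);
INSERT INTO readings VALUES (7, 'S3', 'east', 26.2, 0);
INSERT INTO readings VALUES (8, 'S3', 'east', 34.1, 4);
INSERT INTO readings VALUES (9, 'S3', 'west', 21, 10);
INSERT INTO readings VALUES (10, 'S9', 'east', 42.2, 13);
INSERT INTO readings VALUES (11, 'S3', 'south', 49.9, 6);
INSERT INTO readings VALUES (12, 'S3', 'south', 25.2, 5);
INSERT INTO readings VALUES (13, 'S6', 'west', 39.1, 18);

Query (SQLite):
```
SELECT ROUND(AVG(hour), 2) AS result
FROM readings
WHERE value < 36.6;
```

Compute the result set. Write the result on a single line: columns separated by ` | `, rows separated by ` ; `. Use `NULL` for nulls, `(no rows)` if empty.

8.11

Rows where value < 36.6 → hour values: [1, 5, 6, 21, 21, 0, 4, 10, 5].
AVG = 73 / 9 (rounded to 2 dp).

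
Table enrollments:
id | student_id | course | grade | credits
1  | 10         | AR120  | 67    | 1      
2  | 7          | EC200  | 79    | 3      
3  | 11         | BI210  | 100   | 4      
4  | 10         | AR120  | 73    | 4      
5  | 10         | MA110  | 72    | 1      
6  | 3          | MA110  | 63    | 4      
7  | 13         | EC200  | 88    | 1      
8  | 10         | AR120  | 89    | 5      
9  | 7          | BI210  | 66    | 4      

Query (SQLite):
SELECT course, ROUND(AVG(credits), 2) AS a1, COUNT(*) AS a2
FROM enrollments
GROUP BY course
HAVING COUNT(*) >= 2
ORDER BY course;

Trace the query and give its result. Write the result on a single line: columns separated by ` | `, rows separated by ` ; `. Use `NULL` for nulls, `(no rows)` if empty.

AR120 | 3.33 | 3 ; BI210 | 4 | 2 ; EC200 | 2 | 2 ; MA110 | 2.5 | 2

Group enrollments by course.
Per group compute: ROUND(AVG(credits), 2), COUNT(*).
HAVING: drop groups with fewer than 2 rows.
  AR120: ids {1, 4, 8} → ROUND(AVG(credits), 2)=3.33, COUNT(*)=3
  BI210: ids {3, 9} → ROUND(AVG(credits), 2)=4, COUNT(*)=2
  EC200: ids {2, 7} → ROUND(AVG(credits), 2)=2, COUNT(*)=2
  MA110: ids {5, 6} → ROUND(AVG(credits), 2)=2.5, COUNT(*)=2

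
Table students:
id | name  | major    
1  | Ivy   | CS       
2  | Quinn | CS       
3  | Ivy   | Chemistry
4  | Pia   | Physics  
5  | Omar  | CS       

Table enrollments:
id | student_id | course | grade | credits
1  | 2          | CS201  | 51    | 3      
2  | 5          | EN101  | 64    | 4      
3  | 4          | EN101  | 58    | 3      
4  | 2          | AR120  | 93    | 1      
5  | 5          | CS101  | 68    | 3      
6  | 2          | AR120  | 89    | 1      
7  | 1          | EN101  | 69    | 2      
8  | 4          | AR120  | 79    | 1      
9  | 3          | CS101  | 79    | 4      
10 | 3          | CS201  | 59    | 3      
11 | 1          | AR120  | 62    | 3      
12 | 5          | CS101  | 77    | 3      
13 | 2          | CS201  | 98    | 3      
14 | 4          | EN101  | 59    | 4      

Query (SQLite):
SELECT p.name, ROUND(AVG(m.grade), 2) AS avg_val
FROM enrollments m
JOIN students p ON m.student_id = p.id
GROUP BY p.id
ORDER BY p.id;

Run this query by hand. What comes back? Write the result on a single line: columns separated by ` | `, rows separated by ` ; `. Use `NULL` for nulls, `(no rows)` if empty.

Ivy | 65.5 ; Quinn | 82.75 ; Ivy | 69 ; Pia | 65.33 ; Omar | 69.67

Join each enrollments row to its students via student_id.
Group joined rows by students.id; compute ROUND(AVG(m.grade), 2) per group.
  1: ids {7, 11} → ROUND(AVG(m.grade), 2)=65.5
  2: ids {1, 4, 6, 13} → ROUND(AVG(m.grade), 2)=82.75
  3: ids {9, 10} → ROUND(AVG(m.grade), 2)=69
  4: ids {3, 8, 14} → ROUND(AVG(m.grade), 2)=65.33
  5: ids {2, 5, 12} → ROUND(AVG(m.grade), 2)=69.67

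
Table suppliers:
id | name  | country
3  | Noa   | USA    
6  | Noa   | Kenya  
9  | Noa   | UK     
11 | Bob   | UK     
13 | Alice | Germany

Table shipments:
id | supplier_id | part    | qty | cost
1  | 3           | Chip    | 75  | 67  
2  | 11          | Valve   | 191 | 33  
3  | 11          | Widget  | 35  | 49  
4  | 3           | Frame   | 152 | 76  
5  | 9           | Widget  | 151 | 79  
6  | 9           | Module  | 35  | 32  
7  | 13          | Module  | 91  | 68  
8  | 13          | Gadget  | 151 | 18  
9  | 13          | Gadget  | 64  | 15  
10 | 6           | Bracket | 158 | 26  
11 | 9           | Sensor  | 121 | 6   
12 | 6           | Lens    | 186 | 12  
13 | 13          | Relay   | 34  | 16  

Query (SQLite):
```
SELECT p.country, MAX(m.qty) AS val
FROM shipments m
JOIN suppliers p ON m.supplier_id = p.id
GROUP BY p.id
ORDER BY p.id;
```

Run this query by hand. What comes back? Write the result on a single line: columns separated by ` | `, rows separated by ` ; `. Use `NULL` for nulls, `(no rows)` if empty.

Join each shipments row to its suppliers via supplier_id.
Group joined rows by suppliers.id; compute MAX(m.qty) per group.
  3: ids {1, 4} → MAX(m.qty)=152
  6: ids {10, 12} → MAX(m.qty)=186
  9: ids {5, 6, 11} → MAX(m.qty)=151
  11: ids {2, 3} → MAX(m.qty)=191
  13: ids {7, 8, 9, 13} → MAX(m.qty)=151

USA | 152 ; Kenya | 186 ; UK | 151 ; UK | 191 ; Germany | 151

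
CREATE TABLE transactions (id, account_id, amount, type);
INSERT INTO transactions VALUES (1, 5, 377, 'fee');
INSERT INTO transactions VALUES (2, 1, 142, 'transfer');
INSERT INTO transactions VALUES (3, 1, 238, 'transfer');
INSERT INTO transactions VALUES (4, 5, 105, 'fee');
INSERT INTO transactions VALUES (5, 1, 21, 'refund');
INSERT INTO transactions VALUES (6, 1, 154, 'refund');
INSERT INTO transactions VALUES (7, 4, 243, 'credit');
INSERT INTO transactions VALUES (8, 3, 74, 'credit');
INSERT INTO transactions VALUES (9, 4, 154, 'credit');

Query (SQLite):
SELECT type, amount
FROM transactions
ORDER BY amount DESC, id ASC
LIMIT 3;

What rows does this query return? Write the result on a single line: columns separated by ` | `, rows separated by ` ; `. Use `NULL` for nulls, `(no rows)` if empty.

Sort by amount desc, tiebreak id asc: (377, id=1), (243, id=7), (238, id=3), (154, id=6), (154, id=9), (142, id=2) …. Take first 3.

fee | 377 ; credit | 243 ; transfer | 238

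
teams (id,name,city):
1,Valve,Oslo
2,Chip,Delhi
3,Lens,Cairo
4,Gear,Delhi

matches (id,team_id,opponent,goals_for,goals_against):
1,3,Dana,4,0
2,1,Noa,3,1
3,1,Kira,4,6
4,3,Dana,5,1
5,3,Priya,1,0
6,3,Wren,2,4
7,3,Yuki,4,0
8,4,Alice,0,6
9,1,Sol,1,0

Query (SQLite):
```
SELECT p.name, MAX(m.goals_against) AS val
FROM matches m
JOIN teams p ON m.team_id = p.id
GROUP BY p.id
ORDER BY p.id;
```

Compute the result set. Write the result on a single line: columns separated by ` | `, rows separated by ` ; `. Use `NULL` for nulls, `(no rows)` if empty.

Valve | 6 ; Lens | 4 ; Gear | 6

Join each matches row to its teams via team_id.
Group joined rows by teams.id; compute MAX(m.goals_against) per group.
  1: ids {2, 3, 9} → MAX(m.goals_against)=6
  3: ids {1, 4, 5, 6, 7} → MAX(m.goals_against)=4
  4: ids {8} → MAX(m.goals_against)=6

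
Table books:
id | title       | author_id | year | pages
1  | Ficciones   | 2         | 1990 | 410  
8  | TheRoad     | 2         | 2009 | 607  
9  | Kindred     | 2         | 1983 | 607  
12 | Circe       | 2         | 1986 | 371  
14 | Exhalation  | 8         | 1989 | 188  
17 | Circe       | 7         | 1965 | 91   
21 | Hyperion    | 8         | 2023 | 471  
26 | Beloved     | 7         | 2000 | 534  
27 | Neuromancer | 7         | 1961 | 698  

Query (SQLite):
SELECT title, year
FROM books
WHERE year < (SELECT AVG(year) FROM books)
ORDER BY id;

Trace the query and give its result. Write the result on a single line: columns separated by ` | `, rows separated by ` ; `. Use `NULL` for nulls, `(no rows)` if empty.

Kindred | 1983 ; Circe | 1986 ; Exhalation | 1989 ; Circe | 1965 ; Neuromancer | 1961

Scalar subquery: AVG(year) over all books rows = 1989.555556 (≈; comparison uses full precision).
Keep rows where year < that value.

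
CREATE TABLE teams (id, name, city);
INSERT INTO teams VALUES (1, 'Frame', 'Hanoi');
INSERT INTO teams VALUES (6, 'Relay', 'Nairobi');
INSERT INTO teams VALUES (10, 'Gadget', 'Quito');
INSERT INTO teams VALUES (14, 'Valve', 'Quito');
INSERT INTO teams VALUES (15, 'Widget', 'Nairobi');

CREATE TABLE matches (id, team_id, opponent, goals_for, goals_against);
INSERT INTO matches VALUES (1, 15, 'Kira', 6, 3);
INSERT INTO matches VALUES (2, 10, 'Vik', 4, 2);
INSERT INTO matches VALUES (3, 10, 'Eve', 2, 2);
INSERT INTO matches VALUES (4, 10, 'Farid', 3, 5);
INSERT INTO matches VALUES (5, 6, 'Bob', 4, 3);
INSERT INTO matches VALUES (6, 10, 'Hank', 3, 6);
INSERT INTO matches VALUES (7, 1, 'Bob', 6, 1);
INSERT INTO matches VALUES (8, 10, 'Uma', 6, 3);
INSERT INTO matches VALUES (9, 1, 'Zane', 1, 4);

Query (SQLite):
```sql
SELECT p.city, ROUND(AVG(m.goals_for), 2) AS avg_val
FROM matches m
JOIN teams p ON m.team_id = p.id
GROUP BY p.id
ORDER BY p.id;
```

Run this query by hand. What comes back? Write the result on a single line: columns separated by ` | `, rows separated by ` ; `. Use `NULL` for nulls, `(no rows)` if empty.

Join each matches row to its teams via team_id.
Group joined rows by teams.id; compute ROUND(AVG(m.goals_for), 2) per group.
  1: ids {7, 9} → ROUND(AVG(m.goals_for), 2)=3.5
  6: ids {5} → ROUND(AVG(m.goals_for), 2)=4
  10: ids {2, 3, 4, 6, 8} → ROUND(AVG(m.goals_for), 2)=3.6
  15: ids {1} → ROUND(AVG(m.goals_for), 2)=6

Hanoi | 3.5 ; Nairobi | 4 ; Quito | 3.6 ; Nairobi | 6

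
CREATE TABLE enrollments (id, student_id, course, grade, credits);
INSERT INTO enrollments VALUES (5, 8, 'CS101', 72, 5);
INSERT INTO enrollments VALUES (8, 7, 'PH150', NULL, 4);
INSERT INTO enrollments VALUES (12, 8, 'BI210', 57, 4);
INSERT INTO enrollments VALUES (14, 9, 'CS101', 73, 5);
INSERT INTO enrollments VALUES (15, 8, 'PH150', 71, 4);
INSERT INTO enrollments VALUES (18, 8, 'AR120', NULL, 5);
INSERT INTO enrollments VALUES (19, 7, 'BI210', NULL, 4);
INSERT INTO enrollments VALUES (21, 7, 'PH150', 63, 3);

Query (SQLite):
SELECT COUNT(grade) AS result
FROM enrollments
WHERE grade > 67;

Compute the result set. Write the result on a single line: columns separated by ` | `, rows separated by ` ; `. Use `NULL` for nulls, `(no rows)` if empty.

Rows where grade > 67 → grade values: [72, 73, 71].
COUNT(grade) counts non-NULL values → 3.

3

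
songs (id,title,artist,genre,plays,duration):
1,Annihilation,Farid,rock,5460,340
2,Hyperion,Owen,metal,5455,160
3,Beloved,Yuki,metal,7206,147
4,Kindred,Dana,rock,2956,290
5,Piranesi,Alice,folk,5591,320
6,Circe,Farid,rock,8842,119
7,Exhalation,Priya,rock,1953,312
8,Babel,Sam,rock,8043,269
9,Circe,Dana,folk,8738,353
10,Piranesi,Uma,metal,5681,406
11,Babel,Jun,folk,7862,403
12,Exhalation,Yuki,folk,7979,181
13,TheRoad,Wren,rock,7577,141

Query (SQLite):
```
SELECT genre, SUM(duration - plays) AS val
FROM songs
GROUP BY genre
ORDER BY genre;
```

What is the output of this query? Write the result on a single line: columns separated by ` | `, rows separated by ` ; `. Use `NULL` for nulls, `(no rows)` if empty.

folk | -28913 ; metal | -17629 ; rock | -33360

For each row compute duration - plays.
Group by genre; take SUM of the expression per group.
  folk: ids {5, 9, 11, 12} → SUM(duration - plays)=-28913
  metal: ids {2, 3, 10} → SUM(duration - plays)=-17629
  rock: ids {1, 4, 6, 7, 8, 13} → SUM(duration - plays)=-33360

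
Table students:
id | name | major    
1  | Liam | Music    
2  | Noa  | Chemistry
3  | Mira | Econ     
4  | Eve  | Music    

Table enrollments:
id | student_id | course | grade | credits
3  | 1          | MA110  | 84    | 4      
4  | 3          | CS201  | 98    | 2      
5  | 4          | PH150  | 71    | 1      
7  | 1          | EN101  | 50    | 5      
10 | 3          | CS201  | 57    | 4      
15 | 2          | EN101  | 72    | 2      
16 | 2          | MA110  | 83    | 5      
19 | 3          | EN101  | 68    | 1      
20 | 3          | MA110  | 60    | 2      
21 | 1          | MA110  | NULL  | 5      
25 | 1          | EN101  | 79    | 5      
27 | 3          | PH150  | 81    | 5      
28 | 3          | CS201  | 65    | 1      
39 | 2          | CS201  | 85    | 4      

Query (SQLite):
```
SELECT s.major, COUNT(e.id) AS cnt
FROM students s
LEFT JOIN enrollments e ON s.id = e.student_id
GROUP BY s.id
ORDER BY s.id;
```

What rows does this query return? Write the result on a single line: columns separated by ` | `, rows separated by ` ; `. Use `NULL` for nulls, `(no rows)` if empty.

LEFT JOIN keeps every students row; unmatched ones get NULL for enrollments columns.
Group by students.id and compute COUNT(e.id). COUNT(col) of an all-NULL group is 0.
  1: ids {3, 7, 21, 25} → COUNT(e.id)=4
  2: ids {15, 16, 39} → COUNT(e.id)=3
  3: ids {4, 10, 19, 20, 27, 28} → COUNT(e.id)=6
  4: ids {5} → COUNT(e.id)=1

Music | 4 ; Chemistry | 3 ; Econ | 6 ; Music | 1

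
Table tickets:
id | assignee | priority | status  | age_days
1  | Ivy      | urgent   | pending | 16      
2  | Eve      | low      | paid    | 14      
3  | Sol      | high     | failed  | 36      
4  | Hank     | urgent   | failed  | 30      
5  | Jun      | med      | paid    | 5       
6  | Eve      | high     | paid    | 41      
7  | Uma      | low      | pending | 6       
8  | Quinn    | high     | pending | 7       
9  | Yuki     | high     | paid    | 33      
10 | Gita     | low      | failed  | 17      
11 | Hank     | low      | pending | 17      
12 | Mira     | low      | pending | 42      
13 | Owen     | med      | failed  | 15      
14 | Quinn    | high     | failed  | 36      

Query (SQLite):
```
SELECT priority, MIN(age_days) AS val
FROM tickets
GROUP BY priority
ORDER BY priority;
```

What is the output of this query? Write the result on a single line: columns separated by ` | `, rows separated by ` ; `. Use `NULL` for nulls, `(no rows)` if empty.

Partition tickets by priority; compute MIN(age_days) within each group.
  high: ids {3, 6, 8, 9, 14} → MIN(age_days)=7
  low: ids {2, 7, 10, 11, 12} → MIN(age_days)=6
  med: ids {5, 13} → MIN(age_days)=5
  urgent: ids {1, 4} → MIN(age_days)=16

high | 7 ; low | 6 ; med | 5 ; urgent | 16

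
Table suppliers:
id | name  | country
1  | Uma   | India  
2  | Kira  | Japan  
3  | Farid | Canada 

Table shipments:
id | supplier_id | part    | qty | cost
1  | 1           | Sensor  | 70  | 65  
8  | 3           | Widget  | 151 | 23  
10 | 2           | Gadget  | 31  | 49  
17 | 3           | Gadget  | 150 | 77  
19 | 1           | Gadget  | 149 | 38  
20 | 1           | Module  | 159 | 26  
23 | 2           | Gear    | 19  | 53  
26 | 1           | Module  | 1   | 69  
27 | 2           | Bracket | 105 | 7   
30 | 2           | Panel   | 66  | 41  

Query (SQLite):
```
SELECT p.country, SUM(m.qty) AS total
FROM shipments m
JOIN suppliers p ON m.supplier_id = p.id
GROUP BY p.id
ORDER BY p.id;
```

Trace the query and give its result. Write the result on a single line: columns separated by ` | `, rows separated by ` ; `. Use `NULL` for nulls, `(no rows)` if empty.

Join each shipments row to its suppliers via supplier_id.
Group joined rows by suppliers.id; compute SUM(m.qty) per group.
  1: ids {1, 19, 20, 26} → SUM(m.qty)=379
  2: ids {10, 23, 27, 30} → SUM(m.qty)=221
  3: ids {8, 17} → SUM(m.qty)=301

India | 379 ; Japan | 221 ; Canada | 301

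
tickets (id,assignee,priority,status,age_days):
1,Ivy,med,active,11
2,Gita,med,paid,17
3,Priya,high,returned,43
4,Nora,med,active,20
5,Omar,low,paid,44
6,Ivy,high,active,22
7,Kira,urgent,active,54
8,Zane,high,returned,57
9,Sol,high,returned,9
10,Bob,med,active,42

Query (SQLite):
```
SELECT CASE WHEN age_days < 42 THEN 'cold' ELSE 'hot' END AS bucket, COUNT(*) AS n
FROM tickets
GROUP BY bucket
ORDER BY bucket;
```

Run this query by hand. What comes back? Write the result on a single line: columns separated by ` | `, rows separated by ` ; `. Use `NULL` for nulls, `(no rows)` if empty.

Bucket rows by age_days < 42 → 'cold' else 'hot'; count each bucket.

cold | 5 ; hot | 5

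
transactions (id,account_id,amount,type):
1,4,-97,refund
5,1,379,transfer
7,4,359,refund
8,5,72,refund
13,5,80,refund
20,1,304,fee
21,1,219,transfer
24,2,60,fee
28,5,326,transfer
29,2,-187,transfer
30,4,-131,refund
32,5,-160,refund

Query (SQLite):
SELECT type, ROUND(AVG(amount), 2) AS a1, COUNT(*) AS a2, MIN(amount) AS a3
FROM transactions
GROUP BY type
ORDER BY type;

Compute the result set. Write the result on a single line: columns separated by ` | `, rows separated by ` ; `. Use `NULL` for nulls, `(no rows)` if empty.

fee | 182 | 2 | 60 ; refund | 20.5 | 6 | -160 ; transfer | 184.25 | 4 | -187

Group transactions by type.
Per group compute: ROUND(AVG(amount), 2), COUNT(*), MIN(amount).
  fee: ids {20, 24} → ROUND(AVG(amount), 2)=182, COUNT(*)=2, MIN(amount)=60
  refund: ids {1, 7, 8, 13, 30, 32} → ROUND(AVG(amount), 2)=20.5, COUNT(*)=6, MIN(amount)=-160
  transfer: ids {5, 21, 28, 29} → ROUND(AVG(amount), 2)=184.25, COUNT(*)=4, MIN(amount)=-187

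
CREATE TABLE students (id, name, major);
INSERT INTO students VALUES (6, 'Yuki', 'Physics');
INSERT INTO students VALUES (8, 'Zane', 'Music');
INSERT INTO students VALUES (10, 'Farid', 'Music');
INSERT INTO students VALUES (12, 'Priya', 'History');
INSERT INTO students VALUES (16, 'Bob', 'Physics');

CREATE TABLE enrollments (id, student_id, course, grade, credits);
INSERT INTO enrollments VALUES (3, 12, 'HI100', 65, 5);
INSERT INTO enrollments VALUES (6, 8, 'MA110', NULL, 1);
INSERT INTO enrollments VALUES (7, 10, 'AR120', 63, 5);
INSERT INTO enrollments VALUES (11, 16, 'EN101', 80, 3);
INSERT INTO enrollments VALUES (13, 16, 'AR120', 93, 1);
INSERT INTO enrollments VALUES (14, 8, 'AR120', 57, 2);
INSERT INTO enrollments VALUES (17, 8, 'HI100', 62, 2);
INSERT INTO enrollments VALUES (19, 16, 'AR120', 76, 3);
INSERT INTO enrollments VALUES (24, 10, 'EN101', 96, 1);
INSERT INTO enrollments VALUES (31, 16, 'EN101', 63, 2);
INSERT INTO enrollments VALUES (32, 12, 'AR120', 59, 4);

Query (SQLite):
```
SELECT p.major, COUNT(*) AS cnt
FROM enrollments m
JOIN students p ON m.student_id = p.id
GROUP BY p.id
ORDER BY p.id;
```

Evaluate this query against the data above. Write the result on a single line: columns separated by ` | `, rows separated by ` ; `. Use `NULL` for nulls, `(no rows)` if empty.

Music | 3 ; Music | 2 ; History | 2 ; Physics | 4

Join each enrollments row to its students via student_id.
Group joined rows by students.id; compute COUNT(*) per group.
  8: ids {6, 14, 17} → COUNT(*)=3
  10: ids {7, 24} → COUNT(*)=2
  12: ids {3, 32} → COUNT(*)=2
  16: ids {11, 13, 19, 31} → COUNT(*)=4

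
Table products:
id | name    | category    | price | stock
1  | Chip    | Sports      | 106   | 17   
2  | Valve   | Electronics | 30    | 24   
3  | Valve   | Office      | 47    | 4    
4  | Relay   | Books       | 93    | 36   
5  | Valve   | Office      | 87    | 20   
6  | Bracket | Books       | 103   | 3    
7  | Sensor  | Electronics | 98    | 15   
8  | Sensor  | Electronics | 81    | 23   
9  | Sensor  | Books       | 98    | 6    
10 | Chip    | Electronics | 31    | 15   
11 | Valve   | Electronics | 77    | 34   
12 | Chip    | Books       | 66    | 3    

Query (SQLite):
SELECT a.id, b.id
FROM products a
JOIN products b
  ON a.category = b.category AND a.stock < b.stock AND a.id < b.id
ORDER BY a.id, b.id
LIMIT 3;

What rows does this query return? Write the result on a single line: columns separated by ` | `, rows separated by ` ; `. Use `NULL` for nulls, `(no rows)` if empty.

2 | 11 ; 3 | 5 ; 6 | 9

Pairs (a,b) with same category, a.stock < b.stock, a.id < b.id.
category groups: Books:{4,6,9,12} Electronics:{2,7,8,10,11} Office:{3,5} Sports:{1}
Ordered by (a.id, b.id); first 3.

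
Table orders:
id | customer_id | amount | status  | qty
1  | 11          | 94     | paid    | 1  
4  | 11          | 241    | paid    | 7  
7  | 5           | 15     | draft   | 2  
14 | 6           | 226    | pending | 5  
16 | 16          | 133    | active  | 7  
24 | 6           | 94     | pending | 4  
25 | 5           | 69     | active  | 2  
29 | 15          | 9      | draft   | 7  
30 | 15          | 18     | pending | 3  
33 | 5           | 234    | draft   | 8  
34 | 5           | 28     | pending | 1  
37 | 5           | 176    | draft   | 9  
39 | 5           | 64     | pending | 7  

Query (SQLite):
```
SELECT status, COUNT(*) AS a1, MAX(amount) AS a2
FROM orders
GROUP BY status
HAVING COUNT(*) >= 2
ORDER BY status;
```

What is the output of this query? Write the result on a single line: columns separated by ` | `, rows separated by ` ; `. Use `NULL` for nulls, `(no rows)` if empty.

active | 2 | 133 ; draft | 4 | 234 ; paid | 2 | 241 ; pending | 5 | 226

Group orders by status.
Per group compute: COUNT(*), MAX(amount).
HAVING: drop groups with fewer than 2 rows.
  active: ids {16, 25} → COUNT(*)=2, MAX(amount)=133
  draft: ids {7, 29, 33, 37} → COUNT(*)=4, MAX(amount)=234
  paid: ids {1, 4} → COUNT(*)=2, MAX(amount)=241
  pending: ids {14, 24, 30, 34, 39} → COUNT(*)=5, MAX(amount)=226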